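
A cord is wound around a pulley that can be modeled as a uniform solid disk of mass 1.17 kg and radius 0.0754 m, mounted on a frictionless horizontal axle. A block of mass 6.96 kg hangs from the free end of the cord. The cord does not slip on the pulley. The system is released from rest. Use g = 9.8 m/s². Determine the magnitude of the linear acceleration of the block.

a ≈ 9.04 m/s²

I = ½MR² = (1/2)(1.17)(0.0754)² = 0.003326 kg·m².
Block: mg − T = ma. Pulley: TR = Iα. No-slip: a = αR, so T = (I/R²)a = 0.5850·a.
Then mg = (m + 0.5850)a, so a = (6.96)(9.8)/(6.96 + 0.5850) = 9.040 m/s².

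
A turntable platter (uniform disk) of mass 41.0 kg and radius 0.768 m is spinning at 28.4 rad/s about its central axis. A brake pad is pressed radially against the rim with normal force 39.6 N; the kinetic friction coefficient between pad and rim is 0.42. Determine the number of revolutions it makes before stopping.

I = ½MR² = (1/2)(41.0)(0.768)² = 12.09 kg·m².
Friction force f = μN = (0.42)(39.6) = 16.63 N at the rim; torque magnitude τ = fR = 12.77 N·m, opposing ω.
|α| = τ/I = 12.77/12.09 = 1.056 rad/s² (deceleration).
ω² = ω₀² − 2|α|θ with ω = 0 ⇒ θ = ω₀²/(2|α|) = 381.7 rad = 60.76 rev.

≈ 60.8 revolutions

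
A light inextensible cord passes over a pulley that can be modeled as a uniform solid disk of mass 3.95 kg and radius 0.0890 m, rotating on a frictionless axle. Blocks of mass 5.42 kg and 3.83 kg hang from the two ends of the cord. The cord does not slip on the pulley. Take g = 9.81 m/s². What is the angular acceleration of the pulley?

I = ½MR² = (1/2)(3.95)(0.0890)² = 0.01564 kg·m².
Heavier block: m₁g − T₁ = m₁a. Lighter block: T₂ − m₂g = m₂a.
Pulley: (T₁ − T₂)R = Iα = I(a/R), so T₁ − T₂ = (I/R²)a = (1/2)M_p a = 1.975·a.
Adding the three: (m₁ − m₂)g = (m₁ + m₂ + 1.975)a, so a = (5.42 − 3.83)(9.81)/(5.42 + 3.83 + 1.975) = 1.390 m/s².
α = a/R = 1.390/0.0890 = 15.61 rad/s².

α ≈ 15.6 rad/s²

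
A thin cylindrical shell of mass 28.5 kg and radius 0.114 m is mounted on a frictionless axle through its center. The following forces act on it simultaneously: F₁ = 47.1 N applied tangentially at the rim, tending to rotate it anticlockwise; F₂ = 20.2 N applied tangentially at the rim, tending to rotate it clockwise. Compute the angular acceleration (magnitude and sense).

α ≈ 8.28 rad/s², anticlockwise

I = MR² = (28.5)(0.114)² = 0.3704 kg·m².
Taking anticlockwise as positive: τ₁ = +(47.1)(0.114) = +5.369 N·m; τ₂ = −(20.2)(0.114) = −2.303 N·m.
Net torque τ = 3.067 N·m.
α = τ/I = 3.067/0.3704 = 8.279 rad/s².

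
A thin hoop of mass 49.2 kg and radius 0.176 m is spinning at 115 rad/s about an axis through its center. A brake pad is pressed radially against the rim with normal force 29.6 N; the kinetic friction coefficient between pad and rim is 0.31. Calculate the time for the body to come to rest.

t ≈ 109 s

I = MR² = (49.2)(0.176)² = 1.524 kg·m².
Friction force f = μN = (0.31)(29.6) = 9.176 N at the rim; torque magnitude τ = fR = 1.615 N·m, opposing ω.
|α| = τ/I = 1.615/1.524 = 1.060 rad/s² (deceleration).
0 = ω₀ − |α|t ⇒ t = ω₀/|α| = 115/1.060 = 108.5 s.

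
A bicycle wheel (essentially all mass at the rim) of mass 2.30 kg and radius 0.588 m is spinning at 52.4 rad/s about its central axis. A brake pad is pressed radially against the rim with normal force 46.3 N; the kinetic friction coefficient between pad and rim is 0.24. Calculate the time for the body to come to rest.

I = MR² = (2.30)(0.588)² = 0.7952 kg·m².
Friction force f = μN = (0.24)(46.3) = 11.11 N at the rim; torque magnitude τ = fR = 6.534 N·m, opposing ω.
|α| = τ/I = 6.534/0.7952 = 8.217 rad/s² (deceleration).
0 = ω₀ − |α|t ⇒ t = ω₀/|α| = 52.4/8.217 = 6.377 s.

t ≈ 6.38 s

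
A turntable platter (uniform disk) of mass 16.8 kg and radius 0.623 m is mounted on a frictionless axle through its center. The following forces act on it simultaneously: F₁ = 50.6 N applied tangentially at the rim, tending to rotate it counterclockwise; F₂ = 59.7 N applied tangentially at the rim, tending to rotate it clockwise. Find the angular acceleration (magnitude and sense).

I = ½MR² = (1/2)(16.8)(0.623)² = 3.260 kg·m².
Taking counterclockwise as positive: τ₁ = +(50.6)(0.623) = +31.52 N·m; τ₂ = −(59.7)(0.623) = −37.19 N·m.
Net torque τ = -5.669 N·m.
α = τ/I = -5.669/3.260 = -1.739 rad/s².

α ≈ 1.74 rad/s², clockwise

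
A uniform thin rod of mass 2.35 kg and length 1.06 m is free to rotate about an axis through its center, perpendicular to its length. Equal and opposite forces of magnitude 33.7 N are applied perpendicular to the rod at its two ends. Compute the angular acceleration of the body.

α ≈ 162 rad/s²

I = (1/12)ML² = (1/12)(2.35)(1.06)² = 0.2200 kg·m².
The couple gives τ = F·(L/2) + F·(L/2) = F L = (33.7)(1.06) = 35.72 N·m.
Newton's second law for rotation, τ = Iα, gives α = τ/I = 35.72/0.2200 = 162.3 rad/s².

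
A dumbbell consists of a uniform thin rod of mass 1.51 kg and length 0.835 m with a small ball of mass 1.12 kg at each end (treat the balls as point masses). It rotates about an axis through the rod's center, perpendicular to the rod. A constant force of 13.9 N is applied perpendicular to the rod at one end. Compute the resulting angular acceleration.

α ≈ 12.1 rad/s²

I_rod = (1/12)ML² = (1/12)(1.51)(0.835)² = 0.08773 kg·m².
I_balls = 2·m·(L/2)² = 2(1.12)(0.4175)² = 0.3904 kg·m².
Total I = 0.4782 kg·m².
τ = F·(L/2) = (13.9)(0.417) = 5.803 N·m.
α = τ/I = 5.803/0.4782 = 12.14 rad/s².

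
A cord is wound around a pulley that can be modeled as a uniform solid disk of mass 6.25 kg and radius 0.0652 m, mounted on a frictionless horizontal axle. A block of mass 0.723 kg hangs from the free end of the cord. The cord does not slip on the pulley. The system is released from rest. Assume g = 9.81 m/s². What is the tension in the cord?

I = ½MR² = (1/2)(6.25)(0.0652)² = 0.01328 kg·m².
Block: mg − T = ma. Pulley: TR = Iα. No-slip: a = αR, so T = (I/R²)a = 3.125·a.
Then mg = (m + 3.125)a, so a = (0.723)(9.81)/(0.723 + 3.125) = 1.843 m/s².
T = 3.125·a = 5.760 N.

T ≈ 5.76 N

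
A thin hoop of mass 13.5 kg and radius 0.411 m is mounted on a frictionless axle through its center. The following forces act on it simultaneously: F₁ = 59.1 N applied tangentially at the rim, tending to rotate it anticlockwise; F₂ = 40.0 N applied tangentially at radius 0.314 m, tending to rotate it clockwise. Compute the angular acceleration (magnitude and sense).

I = MR² = (13.5)(0.411)² = 2.280 kg·m².
Taking anticlockwise as positive: τ₁ = +(59.1)(0.411) = +24.29 N·m; τ₂ = −(40.0)(0.314) = −12.56 N·m.
Net torque τ = 11.73 N·m.
α = τ/I = 11.73/2.280 = 5.144 rad/s².

α ≈ 5.14 rad/s², anticlockwise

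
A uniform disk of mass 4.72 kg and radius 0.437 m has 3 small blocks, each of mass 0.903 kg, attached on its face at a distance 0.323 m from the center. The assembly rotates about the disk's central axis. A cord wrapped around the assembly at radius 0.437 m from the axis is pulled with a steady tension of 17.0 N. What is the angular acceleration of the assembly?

α ≈ 10.1 rad/s²

I_disk = ½MR² = ½(4.72)(0.437)² = 0.4507 kg·m².
I_blocks = 3·m·r² = 3(0.903)(0.323)² = 0.2826 kg·m².
Total I = 0.7333 kg·m².
τ = F r = (17.0)(0.437) = 7.429 N·m.
α = τ/I = 7.429/0.7333 = 10.13 rad/s².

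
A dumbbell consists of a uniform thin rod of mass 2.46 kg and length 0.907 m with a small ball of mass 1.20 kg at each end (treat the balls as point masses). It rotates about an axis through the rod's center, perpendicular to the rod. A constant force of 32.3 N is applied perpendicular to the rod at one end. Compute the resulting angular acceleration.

I_rod = (1/12)ML² = (1/12)(2.46)(0.907)² = 0.1686 kg·m².
I_balls = 2·m·(L/2)² = 2(1.20)(0.4535)² = 0.4936 kg·m².
Total I = 0.6622 kg·m².
τ = F·(L/2) = (32.3)(0.454) = 14.65 N·m.
α = τ/I = 14.65/0.6622 = 22.12 rad/s².

α ≈ 22.1 rad/s²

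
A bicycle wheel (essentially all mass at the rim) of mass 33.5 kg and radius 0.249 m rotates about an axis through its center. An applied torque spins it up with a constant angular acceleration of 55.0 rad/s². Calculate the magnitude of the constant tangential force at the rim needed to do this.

F ≈ 459 N

I = MR² = (33.5)(0.249)² = 2.077 kg·m².
The required torque is τ = Iα = (2.077)(55.00) = 114.2 N·m.
A tangential force at the rim gives τ = FR, so F = τ/R = 114.2/0.249 = 458.8 N.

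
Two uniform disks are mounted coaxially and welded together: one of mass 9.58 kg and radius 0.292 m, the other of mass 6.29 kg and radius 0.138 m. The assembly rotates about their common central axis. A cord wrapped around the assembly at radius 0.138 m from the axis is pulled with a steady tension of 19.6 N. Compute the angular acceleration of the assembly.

α ≈ 5.78 rad/s²

I = ½M₁R₁² + ½M₂R₂² = ½(9.58)(0.292)² + ½(6.29)(0.138)² = 0.4683 kg·m².
τ = F r = (19.6)(0.138) = 2.705 N·m.
α = τ/I = 2.705/0.4683 = 5.776 rad/s².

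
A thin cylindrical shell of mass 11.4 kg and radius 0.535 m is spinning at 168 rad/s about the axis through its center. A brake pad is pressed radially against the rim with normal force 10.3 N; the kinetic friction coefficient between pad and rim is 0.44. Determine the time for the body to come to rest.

I = MR² = (11.4)(0.535)² = 3.263 kg·m².
Friction force f = μN = (0.44)(10.3) = 4.532 N at the rim; torque magnitude τ = fR = 2.425 N·m, opposing ω.
|α| = τ/I = 2.425/3.263 = 0.7431 rad/s² (deceleration).
0 = ω₀ − |α|t ⇒ t = ω₀/|α| = 168/0.7431 = 226.1 s.

t ≈ 226 s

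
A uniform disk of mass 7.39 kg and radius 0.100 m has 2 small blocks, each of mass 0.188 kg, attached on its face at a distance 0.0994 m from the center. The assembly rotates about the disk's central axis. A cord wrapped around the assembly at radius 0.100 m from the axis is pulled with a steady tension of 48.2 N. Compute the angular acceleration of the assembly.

I_disk = ½MR² = ½(7.39)(0.100)² = 0.03695 kg·m².
I_blocks = 2·m·r² = 2(0.188)(0.0994)² = 0.003715 kg·m².
Total I = 0.04067 kg·m².
τ = F r = (48.2)(0.100) = 4.820 N·m.
α = τ/I = 4.820/0.04067 = 118.5 rad/s².

α ≈ 119 rad/s²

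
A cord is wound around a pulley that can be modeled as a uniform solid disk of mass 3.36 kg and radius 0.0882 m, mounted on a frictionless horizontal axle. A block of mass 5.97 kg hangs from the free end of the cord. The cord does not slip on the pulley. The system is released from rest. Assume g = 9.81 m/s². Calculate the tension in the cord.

I = ½MR² = (1/2)(3.36)(0.0882)² = 0.01307 kg·m².
Block: mg − T = ma. Pulley: TR = Iα. No-slip: a = αR, so T = (I/R²)a = 1.680·a.
Then mg = (m + 1.680)a, so a = (5.97)(9.81)/(5.97 + 1.680) = 7.656 m/s².
T = 1.680·a = 12.86 N.

T ≈ 12.9 N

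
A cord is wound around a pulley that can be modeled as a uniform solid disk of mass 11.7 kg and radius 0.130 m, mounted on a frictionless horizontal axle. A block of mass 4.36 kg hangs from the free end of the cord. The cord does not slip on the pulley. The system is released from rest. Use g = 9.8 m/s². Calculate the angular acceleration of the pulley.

I = ½MR² = (1/2)(11.7)(0.130)² = 0.09886 kg·m².
Block: mg − T = ma. Pulley: TR = Iα. No-slip: a = αR, so T = (I/R²)a = 5.850·a.
Then mg = (m + 5.850)a, so a = (4.36)(9.8)/(4.36 + 5.850) = 4.185 m/s².
α = a/R = 4.185/0.130 = 32.19 rad/s².

α ≈ 32.2 rad/s²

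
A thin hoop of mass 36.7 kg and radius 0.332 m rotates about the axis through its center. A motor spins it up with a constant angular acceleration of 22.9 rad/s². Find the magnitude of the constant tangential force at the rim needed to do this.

F ≈ 279 N

I = MR² = (36.7)(0.332)² = 4.045 kg·m².
The required torque is τ = Iα = (4.045)(22.90) = 92.64 N·m.
A tangential force at the rim gives τ = FR, so F = τ/R = 92.64/0.332 = 279.0 N.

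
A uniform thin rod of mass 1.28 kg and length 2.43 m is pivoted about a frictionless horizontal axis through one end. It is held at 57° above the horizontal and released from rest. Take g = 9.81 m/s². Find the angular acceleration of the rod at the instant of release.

About the pivot, I = (1/3)ML² = (1/3)(1.28)(2.43)² = 2.519 kg·m².
The weight acts at the center, a distance L/2 = 1.215 m from the pivot; τ = Mg(L/2) cos 57° = 8.309 N·m.
α = τ/I = 8.309/2.519 = 3.298 rad/s².

α ≈ 3.30 rad/s²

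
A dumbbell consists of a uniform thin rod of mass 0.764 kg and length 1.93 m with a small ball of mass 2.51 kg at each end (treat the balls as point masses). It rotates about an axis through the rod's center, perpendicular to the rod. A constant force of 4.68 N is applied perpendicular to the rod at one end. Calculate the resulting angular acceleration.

α ≈ 0.919 rad/s²

I_rod = (1/12)ML² = (1/12)(0.764)(1.93)² = 0.2372 kg·m².
I_balls = 2·m·(L/2)² = 2(2.51)(0.9650)² = 4.675 kg·m².
Total I = 4.912 kg·m².
τ = F·(L/2) = (4.68)(0.965) = 4.516 N·m.
α = τ/I = 4.516/4.912 = 0.9194 rad/s².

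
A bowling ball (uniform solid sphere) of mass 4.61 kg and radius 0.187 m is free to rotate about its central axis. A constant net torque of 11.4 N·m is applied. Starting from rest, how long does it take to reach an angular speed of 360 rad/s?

t ≈ 2.04 s

I = (2/5)MR² = (2/5)(4.61)(0.187)² = 0.06448 kg·m².
α = τ/I = 11.4/0.06448 = 176.8 rad/s².
ω = αt ⇒ t = ω/α = 360/176.8 = 2.036 s.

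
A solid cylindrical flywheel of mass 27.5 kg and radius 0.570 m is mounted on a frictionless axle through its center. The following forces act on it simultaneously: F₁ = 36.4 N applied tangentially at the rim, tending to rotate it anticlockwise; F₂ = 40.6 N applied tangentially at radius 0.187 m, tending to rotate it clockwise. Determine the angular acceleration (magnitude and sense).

α ≈ 2.94 rad/s², anticlockwise

I = ½MR² = (1/2)(27.5)(0.570)² = 4.467 kg·m².
Taking anticlockwise as positive: τ₁ = +(36.4)(0.570) = +20.75 N·m; τ₂ = −(40.6)(0.187) = −7.592 N·m.
Net torque τ = 13.16 N·m.
α = τ/I = 13.16/4.467 = 2.945 rad/s².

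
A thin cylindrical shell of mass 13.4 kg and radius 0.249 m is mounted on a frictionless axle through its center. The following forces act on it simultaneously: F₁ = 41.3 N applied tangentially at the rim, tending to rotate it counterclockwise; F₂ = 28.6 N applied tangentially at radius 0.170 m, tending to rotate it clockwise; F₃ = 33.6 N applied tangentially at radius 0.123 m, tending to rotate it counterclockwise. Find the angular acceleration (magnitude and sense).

I = MR² = (13.4)(0.249)² = 0.8308 kg·m².
Taking counterclockwise as positive: τ₁ = +(41.3)(0.249) = +10.28 N·m; τ₂ = −(28.6)(0.170) = −4.862 N·m; τ₃ = +(33.6)(0.123) = +4.133 N·m.
Net torque τ = 9.554 N·m.
α = τ/I = 9.554/0.8308 = 11.50 rad/s².

α ≈ 11.5 rad/s², counterclockwise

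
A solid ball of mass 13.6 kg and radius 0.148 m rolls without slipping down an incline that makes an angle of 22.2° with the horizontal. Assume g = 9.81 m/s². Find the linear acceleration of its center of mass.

Translation along the incline: Mg sinθ − f = Ma.
Rotation about the center: fR = Iα with I = (2/5)MR². No-slip gives a = αR, so f = (I/R²)a = (2/5)M a.
Substituting: Mg sinθ = (1 + 0.4000)Ma, so a = g sinθ/(1 + 0.4000) = (9.81) sin 22.2° / 1.400 = 2.648 m/s².

a ≈ 2.65 m/s²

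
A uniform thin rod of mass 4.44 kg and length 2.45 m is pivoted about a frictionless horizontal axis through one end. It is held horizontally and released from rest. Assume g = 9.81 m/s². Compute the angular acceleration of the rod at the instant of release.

About the pivot, I = (1/3)ML² = (1/3)(4.44)(2.45)² = 8.884 kg·m².
The weight acts at the center, a distance L/2 = 1.225 m from the pivot; τ = Mg(L/2) = 53.36 N·m.
α = τ/I = 53.36/8.884 = 6.006 rad/s².
(Equivalently α = (3g/(2L)) = 6.006 rad/s².)

α ≈ 6.01 rad/s²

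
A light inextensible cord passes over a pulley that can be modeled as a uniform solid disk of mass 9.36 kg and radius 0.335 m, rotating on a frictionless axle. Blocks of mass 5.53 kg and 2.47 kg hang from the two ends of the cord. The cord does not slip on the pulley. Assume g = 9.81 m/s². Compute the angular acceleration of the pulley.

I = ½MR² = (1/2)(9.36)(0.335)² = 0.5252 kg·m².
Heavier block: m₁g − T₁ = m₁a. Lighter block: T₂ − m₂g = m₂a.
Pulley: (T₁ − T₂)R = Iα = I(a/R), so T₁ − T₂ = (I/R²)a = (1/2)M_p a = 4.680·a.
Adding the three: (m₁ − m₂)g = (m₁ + m₂ + 4.680)a, so a = (5.53 − 2.47)(9.81)/(5.53 + 2.47 + 4.680) = 2.367 m/s².
α = a/R = 2.367/0.335 = 7.067 rad/s².

α ≈ 7.07 rad/s²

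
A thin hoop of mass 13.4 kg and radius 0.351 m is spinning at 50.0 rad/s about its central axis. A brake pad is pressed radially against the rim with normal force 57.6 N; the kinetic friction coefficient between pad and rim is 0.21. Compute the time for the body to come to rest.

I = MR² = (13.4)(0.351)² = 1.651 kg·m².
Friction force f = μN = (0.21)(57.6) = 12.10 N at the rim; torque magnitude τ = fR = 4.246 N·m, opposing ω.
|α| = τ/I = 4.246/1.651 = 2.572 rad/s² (deceleration).
0 = ω₀ − |α|t ⇒ t = ω₀/|α| = 50.0/2.572 = 19.44 s.

t ≈ 19.4 s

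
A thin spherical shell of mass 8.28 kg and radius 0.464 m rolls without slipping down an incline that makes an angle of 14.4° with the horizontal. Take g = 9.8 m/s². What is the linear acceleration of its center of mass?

a ≈ 1.46 m/s²

Translation along the incline: Mg sinθ − f = Ma.
Rotation about the center: fR = Iα with I = (2/3)MR². No-slip gives a = αR, so f = (I/R²)a = (2/3)M a.
Substituting: Mg sinθ = (1 + 0.6667)Ma, so a = g sinθ/(1 + 0.6667) = (9.8) sin 14.4° / 1.667 = 1.462 m/s².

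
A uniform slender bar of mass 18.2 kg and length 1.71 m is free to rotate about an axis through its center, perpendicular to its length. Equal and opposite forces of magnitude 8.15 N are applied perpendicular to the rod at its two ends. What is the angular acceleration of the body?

α ≈ 3.14 rad/s²

I = (1/12)ML² = (1/12)(18.2)(1.71)² = 4.435 kg·m².
The couple gives τ = F·(L/2) + F·(L/2) = F L = (8.15)(1.71) = 13.94 N·m.
Newton's second law for rotation, τ = Iα, gives α = τ/I = 13.94/4.435 = 3.142 rad/s².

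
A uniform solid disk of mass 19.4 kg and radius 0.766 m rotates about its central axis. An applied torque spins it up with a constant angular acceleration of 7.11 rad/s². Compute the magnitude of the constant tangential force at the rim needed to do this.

I = ½MR² = (1/2)(19.4)(0.766)² = 5.692 kg·m².
The required torque is τ = Iα = (5.692)(7.110) = 40.47 N·m.
A tangential force at the rim gives τ = FR, so F = τ/R = 40.47/0.766 = 52.83 N.

F ≈ 52.8 N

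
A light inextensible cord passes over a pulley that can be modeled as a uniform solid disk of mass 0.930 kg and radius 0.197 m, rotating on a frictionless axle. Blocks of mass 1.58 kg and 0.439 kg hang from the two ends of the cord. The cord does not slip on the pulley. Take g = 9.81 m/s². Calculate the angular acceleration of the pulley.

I = ½MR² = (1/2)(0.930)(0.197)² = 0.01805 kg·m².
Heavier block: m₁g − T₁ = m₁a. Lighter block: T₂ − m₂g = m₂a.
Pulley: (T₁ − T₂)R = Iα = I(a/R), so T₁ − T₂ = (I/R²)a = (1/2)M_p a = 0.4650·a.
Adding the three: (m₁ − m₂)g = (m₁ + m₂ + 0.4650)a, so a = (1.58 − 0.439)(9.81)/(1.58 + 0.439 + 0.4650) = 4.506 m/s².
α = a/R = 4.506/0.197 = 22.87 rad/s².

α ≈ 22.9 rad/s²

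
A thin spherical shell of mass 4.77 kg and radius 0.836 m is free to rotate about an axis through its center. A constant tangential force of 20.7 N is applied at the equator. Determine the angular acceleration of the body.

I = (2/3)MR² = (2/3)(4.77)(0.836)² = 2.222 kg·m².
τ = F R = (20.7)(0.836) = 17.31 N·m.
Newton's second law for rotation, τ = Iα, gives α = τ/I = 17.31/2.222 = 7.786 rad/s².

α ≈ 7.79 rad/s²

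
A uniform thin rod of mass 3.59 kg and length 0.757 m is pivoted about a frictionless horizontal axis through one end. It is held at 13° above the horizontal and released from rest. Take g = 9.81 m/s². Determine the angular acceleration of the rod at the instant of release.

About the pivot, I = (1/3)ML² = (1/3)(3.59)(0.757)² = 0.6857 kg·m².
The weight acts at the center, a distance L/2 = 0.3785 m from the pivot; τ = Mg(L/2) cos 13° = 12.99 N·m.
α = τ/I = 12.99/0.6857 = 18.94 rad/s².

α ≈ 18.9 rad/s²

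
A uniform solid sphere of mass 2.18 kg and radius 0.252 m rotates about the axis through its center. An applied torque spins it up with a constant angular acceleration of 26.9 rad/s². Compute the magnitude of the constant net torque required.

τ ≈ 1.49 N·m

I = (2/5)MR² = (2/5)(2.18)(0.252)² = 0.05538 kg·m².
τ = Iα = (0.05538)(26.90) = 1.490 N·m.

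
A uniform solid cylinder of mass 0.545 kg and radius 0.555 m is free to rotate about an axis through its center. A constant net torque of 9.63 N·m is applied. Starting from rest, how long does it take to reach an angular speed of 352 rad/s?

I = ½MR² = (1/2)(0.545)(0.555)² = 0.08394 kg·m².
α = τ/I = 9.63/0.08394 = 114.7 rad/s².
ω = αt ⇒ t = ω/α = 352/114.7 = 3.068 s.

t ≈ 3.07 s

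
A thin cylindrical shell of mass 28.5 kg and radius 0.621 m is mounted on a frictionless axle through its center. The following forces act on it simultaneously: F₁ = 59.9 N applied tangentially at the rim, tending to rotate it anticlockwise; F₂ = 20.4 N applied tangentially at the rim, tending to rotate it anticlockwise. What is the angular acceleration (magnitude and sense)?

I = MR² = (28.5)(0.621)² = 10.99 kg·m².
Taking anticlockwise as positive: τ₁ = +(59.9)(0.621) = +37.20 N·m; τ₂ = +(20.4)(0.621) = +12.67 N·m.
Net torque τ = 49.87 N·m.
α = τ/I = 49.87/10.99 = 4.537 rad/s².

α ≈ 4.54 rad/s², anticlockwise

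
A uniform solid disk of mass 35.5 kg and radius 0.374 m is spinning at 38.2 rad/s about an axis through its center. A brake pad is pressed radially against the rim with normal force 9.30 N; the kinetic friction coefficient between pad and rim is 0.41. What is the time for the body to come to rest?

I = ½MR² = (1/2)(35.5)(0.374)² = 2.483 kg·m².
Friction force f = μN = (0.41)(9.30) = 3.813 N at the rim; torque magnitude τ = fR = 1.426 N·m, opposing ω.
|α| = τ/I = 1.426/2.483 = 0.5744 rad/s² (deceleration).
0 = ω₀ − |α|t ⇒ t = ω₀/|α| = 38.2/0.5744 = 66.51 s.

t ≈ 66.5 s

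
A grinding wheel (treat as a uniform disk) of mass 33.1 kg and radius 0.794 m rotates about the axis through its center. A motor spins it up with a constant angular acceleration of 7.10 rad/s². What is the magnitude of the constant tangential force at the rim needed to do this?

F ≈ 93.3 N

I = ½MR² = (1/2)(33.1)(0.794)² = 10.43 kg·m².
The required torque is τ = Iα = (10.43)(7.100) = 74.08 N·m.
A tangential force at the rim gives τ = FR, so F = τ/R = 74.08/0.794 = 93.30 N.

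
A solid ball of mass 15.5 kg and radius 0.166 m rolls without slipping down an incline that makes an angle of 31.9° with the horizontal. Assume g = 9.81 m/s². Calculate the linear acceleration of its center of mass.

a ≈ 3.70 m/s²

Translation along the incline: Mg sinθ − f = Ma.
Rotation about the center: fR = Iα with I = (2/5)MR². No-slip gives a = αR, so f = (I/R²)a = (2/5)M a.
Substituting: Mg sinθ = (1 + 0.4000)Ma, so a = g sinθ/(1 + 0.4000) = (9.81) sin 31.9° / 1.400 = 3.703 m/s².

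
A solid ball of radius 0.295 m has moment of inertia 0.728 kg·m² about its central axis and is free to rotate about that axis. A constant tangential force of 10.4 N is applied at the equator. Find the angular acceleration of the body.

τ = F R = (10.4)(0.295) = 3.068 N·m.
From τ = Iα: α = 3.068/0.7280 = 4.214 rad/s².

α ≈ 4.21 rad/s²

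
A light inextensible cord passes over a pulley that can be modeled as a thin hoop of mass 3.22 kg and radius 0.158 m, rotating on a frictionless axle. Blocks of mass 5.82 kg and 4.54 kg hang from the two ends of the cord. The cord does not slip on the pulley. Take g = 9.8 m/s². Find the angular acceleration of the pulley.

I = MR² = (3.22)(0.158)² = 0.08038 kg·m².
Heavier block: m₁g − T₁ = m₁a. Lighter block: T₂ − m₂g = m₂a.
Pulley: (T₁ − T₂)R = Iα = I(a/R), so T₁ − T₂ = (I/R²)a = 1·M_p a = 3.220·a.
Adding the three: (m₁ − m₂)g = (m₁ + m₂ + 3.220)a, so a = (5.82 − 4.54)(9.8)/(5.82 + 4.54 + 3.220) = 0.9237 m/s².
α = a/R = 0.9237/0.158 = 5.846 rad/s².

α ≈ 5.85 rad/s²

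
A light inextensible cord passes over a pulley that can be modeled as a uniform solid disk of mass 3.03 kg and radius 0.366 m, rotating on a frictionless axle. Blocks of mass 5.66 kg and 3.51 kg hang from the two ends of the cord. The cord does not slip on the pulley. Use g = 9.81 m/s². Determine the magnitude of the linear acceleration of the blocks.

a ≈ 1.97 m/s²

I = ½MR² = (1/2)(3.03)(0.366)² = 0.2029 kg·m².
Heavier block: m₁g − T₁ = m₁a. Lighter block: T₂ − m₂g = m₂a.
Pulley: (T₁ − T₂)R = Iα = I(a/R), so T₁ − T₂ = (I/R²)a = (1/2)M_p a = 1.515·a.
Adding the three: (m₁ − m₂)g = (m₁ + m₂ + 1.515)a, so a = (5.66 − 3.51)(9.81)/(5.66 + 3.51 + 1.515) = 1.974 m/s².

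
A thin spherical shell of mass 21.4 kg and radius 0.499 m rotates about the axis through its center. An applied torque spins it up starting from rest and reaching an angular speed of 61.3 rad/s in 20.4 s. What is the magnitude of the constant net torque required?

I = (2/3)MR² = (2/3)(21.4)(0.499)² = 3.552 kg·m².
α = Δω/Δt = (61.3 − 0)/20.4 = 3.005 rad/s².
τ = Iα = (3.552)(3.005) = 10.67 N·m.

τ ≈ 10.7 N·m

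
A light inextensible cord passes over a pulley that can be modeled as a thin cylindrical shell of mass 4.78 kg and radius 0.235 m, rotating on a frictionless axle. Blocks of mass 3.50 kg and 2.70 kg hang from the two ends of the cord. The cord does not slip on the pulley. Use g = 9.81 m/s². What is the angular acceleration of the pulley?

I = MR² = (4.78)(0.235)² = 0.2640 kg·m².
Heavier block: m₁g − T₁ = m₁a. Lighter block: T₂ − m₂g = m₂a.
Pulley: (T₁ − T₂)R = Iα = I(a/R), so T₁ − T₂ = (I/R²)a = 1·M_p a = 4.780·a.
Adding the three: (m₁ − m₂)g = (m₁ + m₂ + 4.780)a, so a = (3.50 − 2.70)(9.81)/(3.50 + 2.70 + 4.780) = 0.7148 m/s².
α = a/R = 0.7148/0.235 = 3.042 rad/s².

α ≈ 3.04 rad/s²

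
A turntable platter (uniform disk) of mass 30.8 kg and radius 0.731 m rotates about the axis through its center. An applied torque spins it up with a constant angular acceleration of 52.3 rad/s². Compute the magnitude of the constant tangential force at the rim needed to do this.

I = ½MR² = (1/2)(30.8)(0.731)² = 8.229 kg·m².
The required torque is τ = Iα = (8.229)(52.30) = 430.4 N·m.
A tangential force at the rim gives τ = FR, so F = τ/R = 430.4/0.731 = 588.8 N.

F ≈ 589 N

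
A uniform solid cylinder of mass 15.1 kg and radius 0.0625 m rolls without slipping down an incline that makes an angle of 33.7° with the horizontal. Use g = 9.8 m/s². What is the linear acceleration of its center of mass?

a ≈ 3.62 m/s²

Translation along the incline: Mg sinθ − f = Ma.
Rotation about the center: fR = Iα with I = ½MR². No-slip gives a = αR, so f = (I/R²)a = (1/2)M a.
Substituting: Mg sinθ = (1 + 0.5000)Ma, so a = g sinθ/(1 + 0.5000) = (9.8) sin 33.7° / 1.500 = 3.625 m/s².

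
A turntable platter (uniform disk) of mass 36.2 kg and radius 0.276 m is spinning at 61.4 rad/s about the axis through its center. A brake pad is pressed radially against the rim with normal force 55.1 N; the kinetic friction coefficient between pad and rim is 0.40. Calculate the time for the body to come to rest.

I = ½MR² = (1/2)(36.2)(0.276)² = 1.379 kg·m².
Friction force f = μN = (0.40)(55.1) = 22.04 N at the rim; torque magnitude τ = fR = 6.083 N·m, opposing ω.
|α| = τ/I = 6.083/1.379 = 4.412 rad/s² (deceleration).
0 = ω₀ − |α|t ⇒ t = ω₀/|α| = 61.4/4.412 = 13.92 s.

t ≈ 13.9 s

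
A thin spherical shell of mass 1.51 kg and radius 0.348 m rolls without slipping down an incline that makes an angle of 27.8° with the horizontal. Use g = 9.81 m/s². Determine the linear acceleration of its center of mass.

Translation along the incline: Mg sinθ − f = Ma.
Rotation about the center: fR = Iα with I = (2/3)MR². No-slip gives a = αR, so f = (I/R²)a = (2/3)M a.
Substituting: Mg sinθ = (1 + 0.6667)Ma, so a = g sinθ/(1 + 0.6667) = (9.81) sin 27.8° / 1.667 = 2.745 m/s².

a ≈ 2.75 m/s²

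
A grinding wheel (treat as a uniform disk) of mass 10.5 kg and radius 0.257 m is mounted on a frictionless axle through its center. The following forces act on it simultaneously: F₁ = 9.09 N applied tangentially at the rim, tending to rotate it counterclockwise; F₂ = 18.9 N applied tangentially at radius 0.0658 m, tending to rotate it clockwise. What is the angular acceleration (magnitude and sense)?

α ≈ 3.15 rad/s², counterclockwise

I = ½MR² = (1/2)(10.5)(0.257)² = 0.3468 kg·m².
Taking counterclockwise as positive: τ₁ = +(9.09)(0.257) = +2.336 N·m; τ₂ = −(18.9)(0.0658) = −1.244 N·m.
Net torque τ = 1.093 N·m.
α = τ/I = 1.093/0.3468 = 3.151 rad/s².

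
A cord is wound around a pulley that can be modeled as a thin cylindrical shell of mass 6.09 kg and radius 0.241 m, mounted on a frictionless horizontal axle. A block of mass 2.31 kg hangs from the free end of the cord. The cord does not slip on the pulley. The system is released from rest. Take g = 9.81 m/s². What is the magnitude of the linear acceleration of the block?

I = MR² = (6.09)(0.241)² = 0.3537 kg·m².
Block: mg − T = ma. Pulley: TR = Iα. No-slip: a = αR, so T = (I/R²)a = 6.090·a.
Then mg = (m + 6.090)a, so a = (2.31)(9.81)/(2.31 + 6.090) = 2.698 m/s².

a ≈ 2.70 m/s²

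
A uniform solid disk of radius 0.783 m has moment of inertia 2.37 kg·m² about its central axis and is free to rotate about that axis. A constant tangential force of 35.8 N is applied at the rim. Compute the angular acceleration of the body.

α ≈ 11.8 rad/s²

τ = F R = (35.8)(0.783) = 28.03 N·m.
Newton's second law for rotation, τ = Iα, gives α = τ/I = 28.03/2.370 = 11.83 rad/s².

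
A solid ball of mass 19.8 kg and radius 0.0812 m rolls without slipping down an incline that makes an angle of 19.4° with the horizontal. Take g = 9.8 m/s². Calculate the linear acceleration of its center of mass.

Translation along the incline: Mg sinθ − f = Ma.
Rotation about the center: fR = Iα with I = (2/5)MR². No-slip gives a = αR, so f = (I/R²)a = (2/5)M a.
Substituting: Mg sinθ = (1 + 0.4000)Ma, so a = g sinθ/(1 + 0.4000) = (9.8) sin 19.4° / 1.400 = 2.325 m/s².

a ≈ 2.33 m/s²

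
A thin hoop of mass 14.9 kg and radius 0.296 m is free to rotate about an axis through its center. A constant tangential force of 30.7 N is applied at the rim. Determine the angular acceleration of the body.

α ≈ 6.96 rad/s²

I = MR² = (14.9)(0.296)² = 1.305 kg·m².
τ = F R = (30.7)(0.296) = 9.087 N·m.
Newton's second law for rotation, τ = Iα, gives α = τ/I = 9.087/1.305 = 6.961 rad/s².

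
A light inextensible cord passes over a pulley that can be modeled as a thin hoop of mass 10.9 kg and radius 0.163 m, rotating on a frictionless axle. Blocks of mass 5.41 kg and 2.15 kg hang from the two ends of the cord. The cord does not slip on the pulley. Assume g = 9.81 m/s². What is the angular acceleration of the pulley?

I = MR² = (10.9)(0.163)² = 0.2896 kg·m².
Heavier block: m₁g − T₁ = m₁a. Lighter block: T₂ − m₂g = m₂a.
Pulley: (T₁ − T₂)R = Iα = I(a/R), so T₁ − T₂ = (I/R²)a = 1·M_p a = 10.90·a.
Adding the three: (m₁ − m₂)g = (m₁ + m₂ + 10.90)a, so a = (5.41 − 2.15)(9.81)/(5.41 + 2.15 + 10.90) = 1.732 m/s².
α = a/R = 1.732/0.163 = 10.63 rad/s².

α ≈ 10.6 rad/s²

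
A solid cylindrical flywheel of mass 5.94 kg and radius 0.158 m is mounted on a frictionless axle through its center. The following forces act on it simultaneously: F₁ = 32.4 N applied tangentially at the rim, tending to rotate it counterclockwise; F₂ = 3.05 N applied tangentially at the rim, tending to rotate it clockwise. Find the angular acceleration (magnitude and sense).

I = ½MR² = (1/2)(5.94)(0.158)² = 0.07414 kg·m².
Taking counterclockwise as positive: τ₁ = +(32.4)(0.158) = +5.119 N·m; τ₂ = −(3.05)(0.158) = −0.4819 N·m.
Net torque τ = 4.637 N·m.
α = τ/I = 4.637/0.07414 = 62.55 rad/s².

α ≈ 62.5 rad/s², counterclockwise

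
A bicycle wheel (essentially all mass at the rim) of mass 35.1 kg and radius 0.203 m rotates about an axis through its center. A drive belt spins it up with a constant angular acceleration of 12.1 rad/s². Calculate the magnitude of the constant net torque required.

τ ≈ 17.5 N·m

I = MR² = (35.1)(0.203)² = 1.446 kg·m².
τ = Iα = (1.446)(12.10) = 17.50 N·m.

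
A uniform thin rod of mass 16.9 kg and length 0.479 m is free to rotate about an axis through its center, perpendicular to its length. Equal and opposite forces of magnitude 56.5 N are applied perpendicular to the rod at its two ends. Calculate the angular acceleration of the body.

I = (1/12)ML² = (1/12)(16.9)(0.479)² = 0.3231 kg·m².
The couple gives τ = F·(L/2) + F·(L/2) = F L = (56.5)(0.479) = 27.06 N·m.
Newton's second law for rotation, τ = Iα, gives α = τ/I = 27.06/0.3231 = 83.75 rad/s².

α ≈ 83.8 rad/s²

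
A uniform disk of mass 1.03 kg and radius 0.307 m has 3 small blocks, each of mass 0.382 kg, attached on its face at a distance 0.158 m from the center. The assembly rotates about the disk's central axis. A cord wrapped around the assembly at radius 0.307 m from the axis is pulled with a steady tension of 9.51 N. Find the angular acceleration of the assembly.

α ≈ 37.8 rad/s²

I_disk = ½MR² = ½(1.03)(0.307)² = 0.04854 kg·m².
I_blocks = 3·m·r² = 3(0.382)(0.158)² = 0.02861 kg·m².
Total I = 0.07715 kg·m².
τ = F r = (9.51)(0.307) = 2.920 N·m.
α = τ/I = 2.920/0.07715 = 37.84 rad/s².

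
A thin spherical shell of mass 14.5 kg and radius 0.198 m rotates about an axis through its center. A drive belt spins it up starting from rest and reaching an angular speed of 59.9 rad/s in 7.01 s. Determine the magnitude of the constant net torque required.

τ ≈ 3.24 N·m

I = (2/3)MR² = (2/3)(14.5)(0.198)² = 0.3790 kg·m².
α = Δω/Δt = (59.9 − 0)/7.01 = 8.545 rad/s².
τ = Iα = (0.3790)(8.545) = 3.238 N·m.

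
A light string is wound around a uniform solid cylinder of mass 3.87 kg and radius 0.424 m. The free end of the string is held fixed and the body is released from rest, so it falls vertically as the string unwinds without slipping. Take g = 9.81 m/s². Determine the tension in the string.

T ≈ 12.7 N

Translation: Mg − T = Ma. Rotation about the center: TR = Iα with I = ½MR².
With a = αR: T = (I/R²)a = (1/2)M a, so Mg = (1 + 0.5000)Ma.
a = g/(1 + 0.5000) = 9.81/1.500 = 6.540 m/s².
T = 0.5000·M·a = (0.5000)(3.87)(6.540) = 12.65 N.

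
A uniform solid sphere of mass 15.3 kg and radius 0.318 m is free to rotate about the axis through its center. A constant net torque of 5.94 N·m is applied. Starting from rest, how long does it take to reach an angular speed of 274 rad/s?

I = (2/5)MR² = (2/5)(15.3)(0.318)² = 0.6189 kg·m².
α = τ/I = 5.94/0.6189 = 9.598 rad/s².
ω = αt ⇒ t = ω/α = 274/9.598 = 28.55 s.

t ≈ 28.5 s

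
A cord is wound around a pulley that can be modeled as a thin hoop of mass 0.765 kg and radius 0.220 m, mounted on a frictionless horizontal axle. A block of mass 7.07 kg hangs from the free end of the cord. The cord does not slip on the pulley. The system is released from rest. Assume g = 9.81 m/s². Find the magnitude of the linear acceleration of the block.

I = MR² = (0.765)(0.220)² = 0.03703 kg·m².
Block: mg − T = ma. Pulley: TR = Iα. No-slip: a = αR, so T = (I/R²)a = 0.7650·a.
Then mg = (m + 0.7650)a, so a = (7.07)(9.81)/(7.07 + 0.7650) = 8.852 m/s².

a ≈ 8.85 m/s²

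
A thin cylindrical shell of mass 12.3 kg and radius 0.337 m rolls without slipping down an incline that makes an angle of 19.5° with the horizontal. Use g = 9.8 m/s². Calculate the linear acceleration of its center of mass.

a ≈ 1.64 m/s²

Translation along the incline: Mg sinθ − f = Ma.
Rotation about the center: fR = Iα with I = MR². No-slip gives a = αR, so f = (I/R²)a = M a.
Substituting: Mg sinθ = (1 + 1.000)Ma, so a = g sinθ/(1 + 1.000) = (9.8) sin 19.5° / 2.000 = 1.636 m/s².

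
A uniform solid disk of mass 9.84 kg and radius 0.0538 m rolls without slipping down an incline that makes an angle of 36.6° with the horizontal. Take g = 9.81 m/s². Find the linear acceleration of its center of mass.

a ≈ 3.90 m/s²

Translation along the incline: Mg sinθ − f = Ma.
Rotation about the center: fR = Iα with I = ½MR². No-slip gives a = αR, so f = (I/R²)a = (1/2)M a.
Substituting: Mg sinθ = (1 + 0.5000)Ma, so a = g sinθ/(1 + 0.5000) = (9.81) sin 36.6° / 1.500 = 3.899 m/s².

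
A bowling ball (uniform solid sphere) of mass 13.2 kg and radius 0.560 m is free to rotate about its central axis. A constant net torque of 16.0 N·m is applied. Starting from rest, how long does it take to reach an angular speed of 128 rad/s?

t ≈ 13.2 s

I = (2/5)MR² = (2/5)(13.2)(0.560)² = 1.656 kg·m².
α = τ/I = 16.0/1.656 = 9.663 rad/s².
ω = αt ⇒ t = ω/α = 128/9.663 = 13.25 s.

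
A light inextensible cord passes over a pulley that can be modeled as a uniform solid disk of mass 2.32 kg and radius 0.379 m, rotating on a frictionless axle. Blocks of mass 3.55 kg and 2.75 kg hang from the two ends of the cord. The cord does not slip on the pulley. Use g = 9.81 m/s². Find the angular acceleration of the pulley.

I = ½MR² = (1/2)(2.32)(0.379)² = 0.1666 kg·m².
Heavier block: m₁g − T₁ = m₁a. Lighter block: T₂ − m₂g = m₂a.
Pulley: (T₁ − T₂)R = Iα = I(a/R), so T₁ − T₂ = (I/R²)a = (1/2)M_p a = 1.160·a.
Adding the three: (m₁ − m₂)g = (m₁ + m₂ + 1.160)a, so a = (3.55 − 2.75)(9.81)/(3.55 + 2.75 + 1.160) = 1.052 m/s².
α = a/R = 1.052/0.379 = 2.776 rad/s².

α ≈ 2.78 rad/s²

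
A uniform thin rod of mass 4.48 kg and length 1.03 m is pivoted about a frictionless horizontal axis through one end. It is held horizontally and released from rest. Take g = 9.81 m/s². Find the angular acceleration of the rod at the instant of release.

α ≈ 14.3 rad/s²

About the pivot, I = (1/3)ML² = (1/3)(4.48)(1.03)² = 1.584 kg·m².
The weight acts at the center, a distance L/2 = 0.5150 m from the pivot; τ = Mg(L/2) = 22.63 N·m.
α = τ/I = 22.63/1.584 = 14.29 rad/s².
(Equivalently α = (3g/(2L)) = 14.29 rad/s².)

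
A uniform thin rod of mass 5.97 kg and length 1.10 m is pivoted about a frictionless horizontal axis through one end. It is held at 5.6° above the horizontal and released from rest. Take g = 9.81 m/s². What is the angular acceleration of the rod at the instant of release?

α ≈ 13.3 rad/s²

About the pivot, I = (1/3)ML² = (1/3)(5.97)(1.10)² = 2.408 kg·m².
The weight acts at the center, a distance L/2 = 0.5500 m from the pivot; τ = Mg(L/2) cos 5.6° = 32.06 N·m.
α = τ/I = 32.06/2.408 = 13.31 rad/s².
(Equivalently α = (3g/(2L)) cos 5.6° = 13.31 rad/s².)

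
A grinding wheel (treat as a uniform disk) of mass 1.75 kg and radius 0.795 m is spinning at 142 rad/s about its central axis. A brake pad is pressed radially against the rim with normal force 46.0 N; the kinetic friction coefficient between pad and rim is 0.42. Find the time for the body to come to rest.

t ≈ 5.11 s

I = ½MR² = (1/2)(1.75)(0.795)² = 0.5530 kg·m².
Friction force f = μN = (0.42)(46.0) = 19.32 N at the rim; torque magnitude τ = fR = 15.36 N·m, opposing ω.
|α| = τ/I = 15.36/0.5530 = 27.77 rad/s² (deceleration).
0 = ω₀ − |α|t ⇒ t = ω₀/|α| = 142/27.77 = 5.113 s.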